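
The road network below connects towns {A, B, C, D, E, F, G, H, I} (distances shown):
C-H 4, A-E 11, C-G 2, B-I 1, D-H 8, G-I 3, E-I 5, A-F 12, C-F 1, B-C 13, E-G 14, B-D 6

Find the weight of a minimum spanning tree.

33

Sort edges by weight, then run Kruskal:
B-I (1): add — endpoints in different components.
C-F (1): add — endpoints in different components.
C-G (2): add — endpoints in different components.
G-I (3): add — endpoints in different components.
C-H (4): add — endpoints in different components.
E-I (5): add — endpoints in different components.
B-D (6): add — endpoints in different components.
D-H (8): skip — D and H already connected.
A-E (11): add — endpoints in different components.
MST edges: B-I, C-F, C-G, G-I, C-H, E-I, B-D, A-E; total weight 1+1+2+3+4+5+6+11 = 33.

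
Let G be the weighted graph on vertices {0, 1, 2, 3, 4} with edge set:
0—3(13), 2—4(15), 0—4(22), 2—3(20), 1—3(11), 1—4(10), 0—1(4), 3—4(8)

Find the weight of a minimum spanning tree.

37

Kruskal: consider edges lightest-first.
0—1 (4): add — endpoints in different components.
3—4 (8): add — endpoints in different components.
1—4 (10): add — endpoints in different components.
1—3 (11): skip — 1 and 3 already connected.
0—3 (13): skip — 0 and 3 already connected.
2—4 (15): add — endpoints in different components.
MST edges: 0—1, 3—4, 1—4, 2—4; total weight 4+8+10+15 = 37.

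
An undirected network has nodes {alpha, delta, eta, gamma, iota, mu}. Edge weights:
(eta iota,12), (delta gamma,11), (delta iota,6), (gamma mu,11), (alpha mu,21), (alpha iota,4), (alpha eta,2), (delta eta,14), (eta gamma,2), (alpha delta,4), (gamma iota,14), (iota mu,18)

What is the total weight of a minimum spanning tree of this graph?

23

Prim's algorithm from gamma:
Step 1: frontier [eta gamma 2, delta gamma 11, gamma mu 11, gamma iota 14] → take eta gamma (2); add eta.
Step 2: frontier [alpha eta 2, eta iota 12, delta eta 14, delta gamma 11, gamma mu 11, gamma iota 14] → take alpha eta (2); add alpha.
Step 3: frontier [alpha delta 4, alpha iota 4, alpha mu 21, eta iota 12, delta eta 14, delta gamma 11, gamma mu 11, gamma iota 14] → take alpha delta (4); add delta.
Step 4: frontier [alpha iota 4, alpha mu 21, delta iota 6, eta iota 12, gamma mu 11, gamma iota 14] → take alpha iota (4); add iota.
Step 5: frontier [alpha mu 21, gamma mu 11, iota mu 18] → take gamma mu (11); add mu.
MST edges: eta gamma, alpha eta, alpha delta, alpha iota, gamma mu; total weight 2+2+4+4+11 = 23.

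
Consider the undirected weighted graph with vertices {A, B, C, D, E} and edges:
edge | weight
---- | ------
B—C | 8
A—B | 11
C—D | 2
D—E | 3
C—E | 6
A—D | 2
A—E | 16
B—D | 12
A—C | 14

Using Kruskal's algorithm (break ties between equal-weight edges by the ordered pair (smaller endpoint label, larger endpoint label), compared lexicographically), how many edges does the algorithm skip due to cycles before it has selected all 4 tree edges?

1

Sort edges by weight, then run Kruskal:
A—D (2): add — endpoints in different components.
C—D (2): add — endpoints in different components.
D—E (3): add — endpoints in different components.
C—E (6): skip — C and E already connected.
B—C (8): add — endpoints in different components.
Edges rejected before the tree was complete: 1.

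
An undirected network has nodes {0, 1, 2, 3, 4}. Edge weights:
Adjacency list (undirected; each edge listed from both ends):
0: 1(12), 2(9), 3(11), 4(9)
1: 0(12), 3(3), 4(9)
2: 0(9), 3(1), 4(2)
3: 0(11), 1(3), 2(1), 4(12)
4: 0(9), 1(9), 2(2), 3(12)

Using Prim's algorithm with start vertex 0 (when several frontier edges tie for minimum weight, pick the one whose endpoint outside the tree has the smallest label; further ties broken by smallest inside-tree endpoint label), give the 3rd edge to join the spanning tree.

2-4

Prim, starting at 0.
Step 1: frontier [0-2 9, 0-4 9, 0-3 11, 0-1 12] → take 0-2 (9); add 2.
Step 2: frontier [0-4 9, 0-3 11, 0-1 12, 2-3 1, 2-4 2] → take 2-3 (1); add 3.
Step 3: frontier [0-4 9, 0-1 12, 2-4 2, 1-3 3, 3-4 12] → take 2-4 (2); add 4.
Step 4: frontier [0-1 12, 1-3 3, 1-4 9] → take 1-3 (3); add 1.
The 3rd edge added is 2-4.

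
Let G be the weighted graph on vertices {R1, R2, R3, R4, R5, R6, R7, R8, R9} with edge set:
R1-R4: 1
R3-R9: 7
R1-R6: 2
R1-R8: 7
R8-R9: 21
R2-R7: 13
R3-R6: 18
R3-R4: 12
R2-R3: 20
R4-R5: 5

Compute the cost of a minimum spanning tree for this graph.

Prim's algorithm from R9:
Step 1: frontier [R3-R9 7, R8-R9 21] → take R3-R9 (7); add R3.
Step 2: frontier [R3-R4 12, R3-R6 18, R2-R3 20, R8-R9 21] → take R3-R4 (12); add R4.
Step 3: frontier [R3-R6 18, R2-R3 20, R1-R4 1, R4-R5 5, R8-R9 21] → take R1-R4 (1); add R1.
Step 4: frontier [R1-R6 2, R1-R8 7, R3-R6 18, R2-R3 20, R4-R5 5, R8-R9 21] → take R1-R6 (2); add R6.
Step 5: frontier [R1-R8 7, R2-R3 20, R4-R5 5, R8-R9 21] → take R4-R5 (5); add R5.
Step 6: frontier [R1-R8 7, R2-R3 20, R8-R9 21] → take R1-R8 (7); add R8.
Step 7: frontier [R2-R3 20] → take R2-R3 (20); add R2.
Step 8: frontier [R2-R7 13] → take R2-R7 (13); add R7.
MST edges: R3-R9, R3-R4, R1-R4, R1-R6, R4-R5, R1-R8, R2-R3, R2-R7; total weight 7+12+1+2+5+7+20+13 = 67.

67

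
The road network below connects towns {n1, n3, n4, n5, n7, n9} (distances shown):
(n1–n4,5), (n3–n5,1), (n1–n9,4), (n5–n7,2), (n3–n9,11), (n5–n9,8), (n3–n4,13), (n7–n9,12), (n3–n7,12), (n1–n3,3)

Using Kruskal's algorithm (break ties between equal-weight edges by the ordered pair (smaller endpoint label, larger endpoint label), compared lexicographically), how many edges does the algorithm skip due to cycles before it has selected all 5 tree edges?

Kruskal: consider edges lightest-first.
n3–n5 (1): add. Components now {n4} {n3,n5} {n9} {n1} {n7}
n5–n7 (2): add. Components now {n4} {n3,n5,n7} {n9} {n1}
n1–n3 (3): add. Components now {n4} {n1,n3,n5,n7} {n9}
n1–n9 (4): add. Components now {n4} {n1,n3,n5,n7,n9}
n1–n4 (5): add. Components now {n1,n3,n4,n5,n7,n9}
Edges rejected before the tree was complete: 0.

0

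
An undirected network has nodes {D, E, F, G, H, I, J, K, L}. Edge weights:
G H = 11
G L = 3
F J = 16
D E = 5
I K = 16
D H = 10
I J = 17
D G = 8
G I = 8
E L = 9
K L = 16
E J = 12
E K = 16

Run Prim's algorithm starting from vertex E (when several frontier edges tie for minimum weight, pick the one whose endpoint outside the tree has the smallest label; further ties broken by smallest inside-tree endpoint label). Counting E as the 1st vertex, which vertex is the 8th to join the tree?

F

Prim's algorithm from E:
Step 1: frontier [D E 5, E L 9, E J 12, E K 16] → take D E (5); add D.
Step 2: frontier [D G 8, D H 10, E L 9, E J 12, E K 16] → take D G (8); add G.
Step 3: frontier [D H 10, E L 9, E J 12, E K 16, G L 3, G I 8, G H 11] → take G L (3); add L.
Step 4: frontier [D H 10, E J 12, E K 16, G I 8, G H 11, K L 16] → take G I (8); add I.
Step 5: frontier [D H 10, E J 12, E K 16, G H 11, I K 16, I J 17, K L 16] → take D H (10); add H.
Step 6: frontier [E J 12, E K 16, I K 16, I J 17, K L 16] → take E J (12); add J.
Step 7: frontier [E K 16, I K 16, F J 16, K L 16] → take F J (16); add F.
Step 8: frontier [E K 16, I K 16, K L 16] → take E K (16); add K.
Vertex order: E, D, G, L, I, H, J, F, K. The 8th vertex is F.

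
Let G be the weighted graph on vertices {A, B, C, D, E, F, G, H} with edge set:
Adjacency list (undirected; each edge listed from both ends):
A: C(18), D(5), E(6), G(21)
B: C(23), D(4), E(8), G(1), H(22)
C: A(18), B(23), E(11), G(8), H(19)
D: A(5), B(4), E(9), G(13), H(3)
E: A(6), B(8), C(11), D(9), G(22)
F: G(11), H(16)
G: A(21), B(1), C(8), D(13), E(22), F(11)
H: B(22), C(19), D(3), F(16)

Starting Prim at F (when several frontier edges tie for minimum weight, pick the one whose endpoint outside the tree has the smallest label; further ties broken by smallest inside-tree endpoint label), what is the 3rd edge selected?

B-D

Prim's algorithm from F:
Step 1: cheapest edge leaving the tree is F-G (11); add G.
Step 2: cheapest edge leaving the tree is B-G (1); add B.
Step 3: cheapest edge leaving the tree is B-D (4); add D.
Step 4: cheapest edge leaving the tree is D-H (3); add H.
Step 5: cheapest edge leaving the tree is A-D (5); add A.
Step 6: cheapest edge leaving the tree is A-E (6); add E.
Step 7: cheapest edge leaving the tree is C-G (8); add C.
The 3rd edge added is B-D.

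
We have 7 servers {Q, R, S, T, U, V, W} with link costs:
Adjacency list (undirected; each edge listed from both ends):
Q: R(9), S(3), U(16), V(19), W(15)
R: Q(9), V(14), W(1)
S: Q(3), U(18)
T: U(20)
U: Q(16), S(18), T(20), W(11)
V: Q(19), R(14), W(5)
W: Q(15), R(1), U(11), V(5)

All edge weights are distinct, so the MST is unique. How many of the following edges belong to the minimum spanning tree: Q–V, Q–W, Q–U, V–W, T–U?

Sort edges by weight, then run Kruskal:
R–W (1): add — endpoints in different components.
Q–S (3): add — endpoints in different components.
V–W (5): add — endpoints in different components.
Q–R (9): add — endpoints in different components.
U–W (11): add — endpoints in different components.
R–V (14): skip — R and V already connected.
Q–W (15): skip — Q and W already connected.
Q–U (16): skip — U and Q already connected.
S–U (18): skip — U and S already connected.
Q–V (19): skip — V and Q already connected.
T–U (20): add — endpoints in different components.
MST edge set: {R–W, Q–S, V–W, Q–R, U–W, T–U}.
Of the listed edges, {V–W, T–U} are in the MST → 2.

2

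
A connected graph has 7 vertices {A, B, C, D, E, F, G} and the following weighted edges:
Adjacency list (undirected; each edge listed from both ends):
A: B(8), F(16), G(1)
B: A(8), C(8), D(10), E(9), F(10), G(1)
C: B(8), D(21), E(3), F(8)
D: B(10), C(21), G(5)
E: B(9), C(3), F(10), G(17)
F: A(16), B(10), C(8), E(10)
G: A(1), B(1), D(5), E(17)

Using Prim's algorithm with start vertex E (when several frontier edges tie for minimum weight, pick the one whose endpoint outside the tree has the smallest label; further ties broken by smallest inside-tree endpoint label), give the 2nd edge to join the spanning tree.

B-C

Grow the tree from E using Prim:
Step 1: cheapest edge leaving the tree is C—E (3); add C.
Step 2: cheapest edge leaving the tree is B—C (8); add B.
Step 3: cheapest edge leaving the tree is B—G (1); add G.
Step 4: cheapest edge leaving the tree is A—G (1); add A.
Step 5: cheapest edge leaving the tree is D—G (5); add D.
Step 6: cheapest edge leaving the tree is C—F (8); add F.
The 2nd edge added is B—C.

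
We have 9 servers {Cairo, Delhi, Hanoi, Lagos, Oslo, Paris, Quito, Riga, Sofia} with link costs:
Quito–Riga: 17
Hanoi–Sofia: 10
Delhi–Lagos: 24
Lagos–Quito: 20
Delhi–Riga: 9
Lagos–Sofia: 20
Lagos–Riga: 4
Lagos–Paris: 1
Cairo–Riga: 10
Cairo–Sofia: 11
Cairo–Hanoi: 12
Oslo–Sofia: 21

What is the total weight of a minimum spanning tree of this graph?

Kruskal: consider edges lightest-first.
Lagos–Paris (1): add — endpoints in different components.
Lagos–Riga (4): add — endpoints in different components.
Delhi–Riga (9): add — endpoints in different components.
Cairo–Riga (10): add — endpoints in different components.
Hanoi–Sofia (10): add — endpoints in different components.
Cairo–Sofia (11): add — endpoints in different components.
Cairo–Hanoi (12): skip — Hanoi and Cairo already connected.
Quito–Riga (17): add — endpoints in different components.
Lagos–Quito (20): skip — Quito and Lagos already connected.
Lagos–Sofia (20): skip — Sofia and Lagos already connected.
Oslo–Sofia (21): add — endpoints in different components.
MST edges: Lagos–Paris, Lagos–Riga, Delhi–Riga, Cairo–Riga, Hanoi–Sofia, Cairo–Sofia, Quito–Riga, Oslo–Sofia; total weight 1+4+9+10+10+11+17+21 = 83.

83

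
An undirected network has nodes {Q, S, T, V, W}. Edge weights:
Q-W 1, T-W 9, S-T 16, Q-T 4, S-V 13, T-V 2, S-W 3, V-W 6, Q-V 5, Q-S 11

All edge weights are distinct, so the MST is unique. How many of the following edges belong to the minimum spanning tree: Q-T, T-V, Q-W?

Kruskal's algorithm — process edges by increasing weight (ties by edge label):
Q-W (1): add — endpoints in different components.
T-V (2): add — endpoints in different components.
S-W (3): add — endpoints in different components.
Q-T (4): add — endpoints in different components.
MST edge set: {Q-W, T-V, S-W, Q-T}.
Of the listed edges, {Q-T, T-V, Q-W} are in the MST → 3.

3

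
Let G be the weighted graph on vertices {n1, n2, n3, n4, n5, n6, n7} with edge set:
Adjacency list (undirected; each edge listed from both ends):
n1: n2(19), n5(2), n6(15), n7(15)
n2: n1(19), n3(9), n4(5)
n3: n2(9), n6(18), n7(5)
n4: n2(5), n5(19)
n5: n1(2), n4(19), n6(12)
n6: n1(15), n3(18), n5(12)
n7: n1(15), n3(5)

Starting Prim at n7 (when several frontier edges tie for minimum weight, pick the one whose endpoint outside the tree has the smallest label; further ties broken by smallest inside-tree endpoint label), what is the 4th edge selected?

Prim's algorithm from n7:
Step 1: frontier [n3—n7 5, n1—n7 15] → take n3—n7 (5); add n3.
Step 2: frontier [n2—n3 9, n3—n6 18, n1—n7 15] → take n2—n3 (9); add n2.
Step 3: frontier [n2—n4 5, n1—n2 19, n3—n6 18, n1—n7 15] → take n2—n4 (5); add n4.
Step 4: frontier [n1—n2 19, n3—n6 18, n4—n5 19, n1—n7 15] → take n1—n7 (15); add n1.
Step 5: frontier [n1—n5 2, n1—n6 15, n3—n6 18, n4—n5 19] → take n1—n5 (2); add n5.
Step 6: frontier [n1—n6 15, n3—n6 18, n5—n6 12] → take n5—n6 (12); add n6.
The 4th edge added is n1—n7.

n1-n7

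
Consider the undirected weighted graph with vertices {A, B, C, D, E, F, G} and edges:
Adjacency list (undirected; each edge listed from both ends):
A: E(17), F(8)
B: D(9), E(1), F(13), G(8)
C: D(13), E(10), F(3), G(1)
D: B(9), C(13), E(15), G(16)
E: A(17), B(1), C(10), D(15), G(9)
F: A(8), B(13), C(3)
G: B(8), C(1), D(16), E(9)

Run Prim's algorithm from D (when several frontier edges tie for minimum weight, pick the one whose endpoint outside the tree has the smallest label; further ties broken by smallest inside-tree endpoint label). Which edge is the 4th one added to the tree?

C-G

Grow the tree from D using Prim:
Step 1: cheapest edge leaving the tree is B D (9); add B.
Step 2: cheapest edge leaving the tree is B E (1); add E.
Step 3: cheapest edge leaving the tree is B G (8); add G.
Step 4: cheapest edge leaving the tree is C G (1); add C.
Step 5: cheapest edge leaving the tree is C F (3); add F.
Step 6: cheapest edge leaving the tree is A F (8); add A.
The 4th edge added is C G.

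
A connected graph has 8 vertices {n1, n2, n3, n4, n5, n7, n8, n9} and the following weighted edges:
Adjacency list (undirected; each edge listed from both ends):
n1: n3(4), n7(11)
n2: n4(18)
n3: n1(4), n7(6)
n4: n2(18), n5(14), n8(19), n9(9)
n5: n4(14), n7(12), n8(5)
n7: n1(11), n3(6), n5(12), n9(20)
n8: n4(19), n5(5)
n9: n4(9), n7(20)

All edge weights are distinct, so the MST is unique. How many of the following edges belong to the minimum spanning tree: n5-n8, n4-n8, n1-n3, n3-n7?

3

Kruskal's algorithm — process edges by increasing weight (ties by edge label):
n1-n3 (4): add — endpoints in different components.
n5-n8 (5): add — endpoints in different components.
n3-n7 (6): add — endpoints in different components.
n4-n9 (9): add — endpoints in different components.
n1-n7 (11): skip — n7 and n1 already connected.
n5-n7 (12): add — endpoints in different components.
n4-n5 (14): add — endpoints in different components.
n2-n4 (18): add — endpoints in different components.
MST edge set: {n1-n3, n5-n8, n3-n7, n4-n9, n5-n7, n4-n5, n2-n4}.
Of the listed edges, {n5-n8, n1-n3, n3-n7} are in the MST → 3.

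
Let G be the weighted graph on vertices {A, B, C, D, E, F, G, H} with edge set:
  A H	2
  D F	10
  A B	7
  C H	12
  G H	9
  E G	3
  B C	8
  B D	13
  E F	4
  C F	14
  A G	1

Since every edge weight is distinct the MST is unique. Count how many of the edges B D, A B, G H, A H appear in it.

2

Kruskal: consider edges lightest-first.
A G (1): add — endpoints in different components.
A H (2): add — endpoints in different components.
E G (3): add — endpoints in different components.
E F (4): add — endpoints in different components.
A B (7): add — endpoints in different components.
B C (8): add — endpoints in different components.
G H (9): skip — G and H already connected.
D F (10): add — endpoints in different components.
MST edge set: {A G, A H, E G, E F, A B, B C, D F}.
Of the listed edges, {A B, A H} are in the MST → 2.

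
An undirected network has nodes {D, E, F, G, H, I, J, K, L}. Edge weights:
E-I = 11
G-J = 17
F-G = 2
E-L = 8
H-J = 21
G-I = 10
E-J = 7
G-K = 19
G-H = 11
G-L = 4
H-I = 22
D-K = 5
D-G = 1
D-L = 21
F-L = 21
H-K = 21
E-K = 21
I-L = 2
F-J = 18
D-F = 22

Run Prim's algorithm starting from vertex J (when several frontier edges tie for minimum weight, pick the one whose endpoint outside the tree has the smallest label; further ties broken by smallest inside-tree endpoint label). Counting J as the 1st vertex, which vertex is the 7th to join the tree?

Prim's algorithm from J:
Step 1: cheapest edge leaving the tree is E-J (7); add E.
Step 2: cheapest edge leaving the tree is E-L (8); add L.
Step 3: cheapest edge leaving the tree is I-L (2); add I.
Step 4: cheapest edge leaving the tree is G-L (4); add G.
Step 5: cheapest edge leaving the tree is D-G (1); add D.
Step 6: cheapest edge leaving the tree is F-G (2); add F.
Step 7: cheapest edge leaving the tree is D-K (5); add K.
Step 8: cheapest edge leaving the tree is G-H (11); add H.
Vertex order: J, E, L, I, G, D, F, K, H. The 7th vertex is F.

F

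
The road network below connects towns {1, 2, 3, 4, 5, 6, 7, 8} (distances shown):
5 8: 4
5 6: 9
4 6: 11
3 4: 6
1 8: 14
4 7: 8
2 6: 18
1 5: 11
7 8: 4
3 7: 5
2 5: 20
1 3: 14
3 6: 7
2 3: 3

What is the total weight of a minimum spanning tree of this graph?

Kruskal: consider edges lightest-first.
2 3 (3): add — endpoints in different components.
5 8 (4): add — endpoints in different components.
7 8 (4): add — endpoints in different components.
3 7 (5): add — endpoints in different components.
3 4 (6): add — endpoints in different components.
3 6 (7): add — endpoints in different components.
4 7 (8): skip — 4 and 7 already connected.
5 6 (9): skip — 5 and 6 already connected.
1 5 (11): add — endpoints in different components.
MST edges: 2 3, 5 8, 7 8, 3 7, 3 4, 3 6, 1 5; total weight 3+4+4+5+6+7+11 = 40.

40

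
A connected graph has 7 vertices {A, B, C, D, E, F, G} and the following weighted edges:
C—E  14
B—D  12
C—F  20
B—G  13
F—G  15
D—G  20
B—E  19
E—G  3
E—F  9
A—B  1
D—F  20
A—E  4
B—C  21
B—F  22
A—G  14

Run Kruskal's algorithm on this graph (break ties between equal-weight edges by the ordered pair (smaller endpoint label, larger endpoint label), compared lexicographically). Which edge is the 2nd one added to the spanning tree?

E-G

Kruskal's algorithm — process edges by increasing weight (ties by edge label):
A—B (1): add — endpoints in different components.
E—G (3): add — endpoints in different components.
A—E (4): add — endpoints in different components.
E—F (9): add — endpoints in different components.
B—D (12): add — endpoints in different components.
B—G (13): skip — B and G already connected.
A—G (14): skip — A and G already connected.
C—E (14): add — endpoints in different components.
The 2nd edge added is E—G.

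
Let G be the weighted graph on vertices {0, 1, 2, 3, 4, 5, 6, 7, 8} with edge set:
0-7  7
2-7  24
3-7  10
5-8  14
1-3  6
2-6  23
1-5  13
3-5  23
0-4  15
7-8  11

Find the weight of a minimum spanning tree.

Sort edges by weight, then run Kruskal:
1-3 (6): add — endpoints in different components.
0-7 (7): add — endpoints in different components.
3-7 (10): add — endpoints in different components.
7-8 (11): add — endpoints in different components.
1-5 (13): add — endpoints in different components.
5-8 (14): skip — 5 and 8 already connected.
0-4 (15): add — endpoints in different components.
2-6 (23): add — endpoints in different components.
3-5 (23): skip — 3 and 5 already connected.
2-7 (24): add — endpoints in different components.
MST edges: 1-3, 0-7, 3-7, 7-8, 1-5, 0-4, 2-6, 2-7; total weight 6+7+10+11+13+15+23+24 = 109.

109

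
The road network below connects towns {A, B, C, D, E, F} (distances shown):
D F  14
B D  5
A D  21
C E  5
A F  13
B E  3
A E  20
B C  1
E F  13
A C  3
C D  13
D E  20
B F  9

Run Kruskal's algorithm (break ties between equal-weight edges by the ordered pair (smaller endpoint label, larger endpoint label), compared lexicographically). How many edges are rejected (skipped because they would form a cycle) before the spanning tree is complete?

Kruskal: consider edges lightest-first.
B C (1): add — endpoints in different components.
A C (3): add — endpoints in different components.
B E (3): add — endpoints in different components.
B D (5): add — endpoints in different components.
C E (5): skip — C and E already connected.
B F (9): add — endpoints in different components.
Edges rejected before the tree was complete: 1.

1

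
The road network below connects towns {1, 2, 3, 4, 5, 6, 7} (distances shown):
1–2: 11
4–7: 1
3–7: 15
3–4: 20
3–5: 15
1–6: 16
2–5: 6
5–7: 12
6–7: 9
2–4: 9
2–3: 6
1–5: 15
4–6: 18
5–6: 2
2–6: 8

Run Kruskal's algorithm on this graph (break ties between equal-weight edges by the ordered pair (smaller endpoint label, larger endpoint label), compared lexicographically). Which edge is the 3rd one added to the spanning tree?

Kruskal's algorithm — process edges by increasing weight (ties by edge label):
4–7 (1): add — endpoints in different components.
5–6 (2): add — endpoints in different components.
2–3 (6): add — endpoints in different components.
2–5 (6): add — endpoints in different components.
2–6 (8): skip — 2 and 6 already connected.
2–4 (9): add — endpoints in different components.
6–7 (9): skip — 6 and 7 already connected.
1–2 (11): add — endpoints in different components.
The 3rd edge added is 2–3.

2-3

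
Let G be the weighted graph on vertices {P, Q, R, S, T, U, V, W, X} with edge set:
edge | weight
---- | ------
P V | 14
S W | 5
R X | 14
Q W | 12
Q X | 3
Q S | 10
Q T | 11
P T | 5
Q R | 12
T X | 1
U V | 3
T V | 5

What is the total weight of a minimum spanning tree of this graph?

44

Prim, starting at X.
Step 1: cheapest edge leaving the tree is T X (1); add T.
Step 2: cheapest edge leaving the tree is Q X (3); add Q.
Step 3: cheapest edge leaving the tree is P T (5); add P.
Step 4: cheapest edge leaving the tree is T V (5); add V.
Step 5: cheapest edge leaving the tree is U V (3); add U.
Step 6: cheapest edge leaving the tree is Q S (10); add S.
Step 7: cheapest edge leaving the tree is S W (5); add W.
Step 8: cheapest edge leaving the tree is Q R (12); add R.
MST edges: T X, Q X, P T, T V, U V, Q S, S W, Q R; total weight 1+3+5+5+3+10+5+12 = 44.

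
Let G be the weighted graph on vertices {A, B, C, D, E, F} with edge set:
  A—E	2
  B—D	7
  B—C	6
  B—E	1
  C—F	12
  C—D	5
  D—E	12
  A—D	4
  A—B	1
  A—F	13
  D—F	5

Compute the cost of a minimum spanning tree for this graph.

16

Kruskal's algorithm — process edges by increasing weight (ties by edge label):
A—B (1): add — endpoints in different components.
B—E (1): add — endpoints in different components.
A—E (2): skip — A and E already connected.
A—D (4): add — endpoints in different components.
C—D (5): add — endpoints in different components.
D—F (5): add — endpoints in different components.
MST edges: A—B, B—E, A—D, C—D, D—F; total weight 1+1+4+5+5 = 16.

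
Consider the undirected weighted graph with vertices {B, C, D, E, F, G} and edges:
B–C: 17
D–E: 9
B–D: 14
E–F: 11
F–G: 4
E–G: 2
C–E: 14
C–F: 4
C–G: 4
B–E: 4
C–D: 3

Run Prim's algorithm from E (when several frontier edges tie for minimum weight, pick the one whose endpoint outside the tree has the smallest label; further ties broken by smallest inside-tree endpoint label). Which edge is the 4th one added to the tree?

C-D

Prim's algorithm from E:
Step 1: cheapest edge leaving the tree is E–G (2); add G.
Step 2: cheapest edge leaving the tree is B–E (4); add B.
Step 3: cheapest edge leaving the tree is C–G (4); add C.
Step 4: cheapest edge leaving the tree is C–D (3); add D.
Step 5: cheapest edge leaving the tree is C–F (4); add F.
The 4th edge added is C–D.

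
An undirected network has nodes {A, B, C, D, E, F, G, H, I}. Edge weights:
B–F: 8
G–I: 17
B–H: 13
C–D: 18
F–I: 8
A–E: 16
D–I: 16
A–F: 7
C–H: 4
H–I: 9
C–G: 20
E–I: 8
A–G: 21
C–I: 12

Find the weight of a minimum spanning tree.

Prim, starting at A.
Step 1: cheapest edge leaving the tree is A–F (7); add F.
Step 2: cheapest edge leaving the tree is B–F (8); add B.
Step 3: cheapest edge leaving the tree is F–I (8); add I.
Step 4: cheapest edge leaving the tree is E–I (8); add E.
Step 5: cheapest edge leaving the tree is H–I (9); add H.
Step 6: cheapest edge leaving the tree is C–H (4); add C.
Step 7: cheapest edge leaving the tree is D–I (16); add D.
Step 8: cheapest edge leaving the tree is G–I (17); add G.
MST edges: A–F, B–F, F–I, E–I, H–I, C–H, D–I, G–I; total weight 7+8+8+8+9+4+16+17 = 77.

77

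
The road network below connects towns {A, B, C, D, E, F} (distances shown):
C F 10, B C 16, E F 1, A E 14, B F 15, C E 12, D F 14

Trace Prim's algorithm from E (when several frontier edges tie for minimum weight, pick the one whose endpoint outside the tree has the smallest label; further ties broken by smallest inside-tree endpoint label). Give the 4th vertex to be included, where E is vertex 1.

A

Prim, starting at E.
Step 1: cheapest edge leaving the tree is E F (1); add F.
Step 2: cheapest edge leaving the tree is C F (10); add C.
Step 3: cheapest edge leaving the tree is A E (14); add A.
Step 4: cheapest edge leaving the tree is D F (14); add D.
Step 5: cheapest edge leaving the tree is B F (15); add B.
Vertex order: E, F, C, A, D, B. The 4th vertex is A.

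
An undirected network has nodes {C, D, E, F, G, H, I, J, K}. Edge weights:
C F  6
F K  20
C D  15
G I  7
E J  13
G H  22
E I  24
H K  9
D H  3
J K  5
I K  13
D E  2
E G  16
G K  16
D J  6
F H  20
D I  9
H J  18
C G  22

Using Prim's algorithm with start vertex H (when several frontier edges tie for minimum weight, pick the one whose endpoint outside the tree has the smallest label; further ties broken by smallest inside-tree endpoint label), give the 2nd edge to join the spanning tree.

D-E

Prim, starting at H.
Step 1: cheapest edge leaving the tree is D H (3); add D.
Step 2: cheapest edge leaving the tree is D E (2); add E.
Step 3: cheapest edge leaving the tree is D J (6); add J.
Step 4: cheapest edge leaving the tree is J K (5); add K.
Step 5: cheapest edge leaving the tree is D I (9); add I.
Step 6: cheapest edge leaving the tree is G I (7); add G.
Step 7: cheapest edge leaving the tree is C D (15); add C.
Step 8: cheapest edge leaving the tree is C F (6); add F.
The 2nd edge added is D E.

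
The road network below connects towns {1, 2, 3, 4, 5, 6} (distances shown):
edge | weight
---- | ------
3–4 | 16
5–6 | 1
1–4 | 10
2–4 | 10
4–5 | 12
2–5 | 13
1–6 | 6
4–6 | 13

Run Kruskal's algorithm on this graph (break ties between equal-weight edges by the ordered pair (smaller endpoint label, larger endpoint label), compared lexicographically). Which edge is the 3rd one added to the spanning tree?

1-4

Kruskal's algorithm — process edges by increasing weight (ties by edge label):
5–6 (1): add — endpoints in different components.
1–6 (6): add — endpoints in different components.
1–4 (10): add — endpoints in different components.
2–4 (10): add — endpoints in different components.
4–5 (12): skip — 4 and 5 already connected.
2–5 (13): skip — 2 and 5 already connected.
4–6 (13): skip — 4 and 6 already connected.
3–4 (16): add — endpoints in different components.
The 3rd edge added is 1–4.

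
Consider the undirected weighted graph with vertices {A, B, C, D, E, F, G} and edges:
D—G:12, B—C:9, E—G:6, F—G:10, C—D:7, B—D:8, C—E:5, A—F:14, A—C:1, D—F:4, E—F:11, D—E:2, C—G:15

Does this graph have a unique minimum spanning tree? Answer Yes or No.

Yes

Kruskal: consider edges lightest-first.
A—C (1): add — endpoints in different components.
D—E (2): add — endpoints in different components.
D—F (4): add — endpoints in different components.
C—E (5): add — endpoints in different components.
E—G (6): add — endpoints in different components.
C—D (7): skip — C and D already connected.
B—D (8): add — endpoints in different components.
Every non-tree edge has weight strictly greater than the heaviest edge on the tree path between its endpoints, so the MST is unique.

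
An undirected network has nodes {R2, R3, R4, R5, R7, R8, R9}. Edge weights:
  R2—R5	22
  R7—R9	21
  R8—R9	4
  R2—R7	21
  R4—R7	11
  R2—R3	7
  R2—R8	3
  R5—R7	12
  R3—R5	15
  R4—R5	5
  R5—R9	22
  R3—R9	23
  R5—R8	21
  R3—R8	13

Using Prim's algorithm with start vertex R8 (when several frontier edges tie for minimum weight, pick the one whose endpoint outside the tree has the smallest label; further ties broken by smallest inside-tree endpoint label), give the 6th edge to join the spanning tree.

R4-R7

Prim, starting at R8.
Step 1: cheapest edge leaving the tree is R2—R8 (3); add R2.
Step 2: cheapest edge leaving the tree is R8—R9 (4); add R9.
Step 3: cheapest edge leaving the tree is R2—R3 (7); add R3.
Step 4: cheapest edge leaving the tree is R3—R5 (15); add R5.
Step 5: cheapest edge leaving the tree is R4—R5 (5); add R4.
Step 6: cheapest edge leaving the tree is R4—R7 (11); add R7.
The 6th edge added is R4—R7.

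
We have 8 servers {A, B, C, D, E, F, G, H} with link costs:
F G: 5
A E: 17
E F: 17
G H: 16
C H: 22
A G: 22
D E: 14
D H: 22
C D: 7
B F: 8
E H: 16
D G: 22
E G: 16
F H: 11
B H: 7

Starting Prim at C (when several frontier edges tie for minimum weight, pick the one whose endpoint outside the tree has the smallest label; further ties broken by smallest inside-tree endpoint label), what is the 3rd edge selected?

Prim's algorithm from C:
Step 1: cheapest edge leaving the tree is C D (7); add D.
Step 2: cheapest edge leaving the tree is D E (14); add E.
Step 3: cheapest edge leaving the tree is E G (16); add G.
Step 4: cheapest edge leaving the tree is F G (5); add F.
Step 5: cheapest edge leaving the tree is B F (8); add B.
Step 6: cheapest edge leaving the tree is B H (7); add H.
Step 7: cheapest edge leaving the tree is A E (17); add A.
The 3rd edge added is E G.

E-G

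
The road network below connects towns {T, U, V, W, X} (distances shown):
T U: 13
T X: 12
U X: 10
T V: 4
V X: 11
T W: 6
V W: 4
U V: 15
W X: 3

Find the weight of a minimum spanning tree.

Prim, starting at U.
Step 1: frontier [U X 10, T U 13, U V 15] → take U X (10); add X.
Step 2: frontier [T U 13, U V 15, W X 3, V X 11, T X 12] → take W X (3); add W.
Step 3: frontier [T U 13, U V 15, V W 4, T W 6, V X 11, T X 12] → take V W (4); add V.
Step 4: frontier [T U 13, T V 4, T W 6, T X 12] → take T V (4); add T.
MST edges: U X, W X, V W, T V; total weight 10+3+4+4 = 21.

21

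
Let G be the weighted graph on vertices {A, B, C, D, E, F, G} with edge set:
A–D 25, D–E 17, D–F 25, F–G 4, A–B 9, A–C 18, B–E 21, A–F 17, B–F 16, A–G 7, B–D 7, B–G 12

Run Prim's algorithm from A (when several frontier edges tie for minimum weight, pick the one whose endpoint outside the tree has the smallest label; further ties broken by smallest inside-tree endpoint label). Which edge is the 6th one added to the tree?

Prim, starting at A.
Step 1: cheapest edge leaving the tree is A–G (7); add G.
Step 2: cheapest edge leaving the tree is F–G (4); add F.
Step 3: cheapest edge leaving the tree is A–B (9); add B.
Step 4: cheapest edge leaving the tree is B–D (7); add D.
Step 5: cheapest edge leaving the tree is D–E (17); add E.
Step 6: cheapest edge leaving the tree is A–C (18); add C.
The 6th edge added is A–C.

A-C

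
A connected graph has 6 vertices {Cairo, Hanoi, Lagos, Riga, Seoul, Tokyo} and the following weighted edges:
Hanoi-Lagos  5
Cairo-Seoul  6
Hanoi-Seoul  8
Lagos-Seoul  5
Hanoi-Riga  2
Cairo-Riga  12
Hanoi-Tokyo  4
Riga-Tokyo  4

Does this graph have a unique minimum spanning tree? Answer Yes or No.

Kruskal: consider edges lightest-first.
Hanoi-Riga (2): add. Components now {Cairo} {Hanoi,Riga} {Seoul} {Lagos} {Tokyo}
Hanoi-Tokyo (4): add. Components now {Cairo} {Hanoi,Riga,Tokyo} {Seoul} {Lagos}
Riga-Tokyo (4): skip — Riga and Tokyo already connected.
Hanoi-Lagos (5): add. Components now {Cairo} {Hanoi,Lagos,Riga,Tokyo} {Seoul}
Lagos-Seoul (5): add. Components now {Cairo} {Hanoi,Lagos,Riga,Seoul,Tokyo}
Cairo-Seoul (6): add. Components now {Cairo,Hanoi,Lagos,Riga,Seoul,Tokyo}
Non-tree edge Riga-Tokyo has weight 4, equal to the heaviest edge on its tree cycle — swapping gives another MST of the same weight. Not unique.

No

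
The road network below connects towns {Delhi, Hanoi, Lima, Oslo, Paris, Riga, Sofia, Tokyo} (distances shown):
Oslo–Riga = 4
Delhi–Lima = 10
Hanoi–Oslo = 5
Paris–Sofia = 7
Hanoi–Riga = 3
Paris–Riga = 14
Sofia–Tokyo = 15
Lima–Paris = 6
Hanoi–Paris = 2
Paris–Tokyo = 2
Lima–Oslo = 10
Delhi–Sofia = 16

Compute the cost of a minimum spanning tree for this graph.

34

Kruskal: consider edges lightest-first.
Hanoi–Paris (2): add — endpoints in different components.
Paris–Tokyo (2): add — endpoints in different components.
Hanoi–Riga (3): add — endpoints in different components.
Oslo–Riga (4): add — endpoints in different components.
Hanoi–Oslo (5): skip — Oslo and Hanoi already connected.
Lima–Paris (6): add — endpoints in different components.
Paris–Sofia (7): add — endpoints in different components.
Delhi–Lima (10): add — endpoints in different components.
MST edges: Hanoi–Paris, Paris–Tokyo, Hanoi–Riga, Oslo–Riga, Lima–Paris, Paris–Sofia, Delhi–Lima; total weight 2+2+3+4+6+7+10 = 34.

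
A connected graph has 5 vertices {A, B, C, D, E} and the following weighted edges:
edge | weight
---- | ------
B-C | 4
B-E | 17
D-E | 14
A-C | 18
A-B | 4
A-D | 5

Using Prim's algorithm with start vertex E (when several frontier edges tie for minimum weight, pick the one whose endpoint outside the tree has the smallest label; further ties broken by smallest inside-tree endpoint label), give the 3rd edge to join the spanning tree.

A-B

Grow the tree from E using Prim:
Step 1: frontier [D-E 14, B-E 17] → take D-E (14); add D.
Step 2: frontier [A-D 5, B-E 17] → take A-D (5); add A.
Step 3: frontier [A-B 4, A-C 18, B-E 17] → take A-B (4); add B.
Step 4: frontier [A-C 18, B-C 4] → take B-C (4); add C.
The 3rd edge added is A-B.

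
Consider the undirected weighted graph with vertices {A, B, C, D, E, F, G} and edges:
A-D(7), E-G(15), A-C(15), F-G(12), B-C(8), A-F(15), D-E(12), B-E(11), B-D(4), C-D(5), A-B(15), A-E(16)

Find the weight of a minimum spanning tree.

Kruskal's algorithm — process edges by increasing weight (ties by edge label):
B-D (4): add. Components now {A} {B,D} {C} {E} {F} {G}
C-D (5): add. Components now {A} {B,C,D} {E} {F} {G}
A-D (7): add. Components now {A,B,C,D} {E} {F} {G}
B-C (8): skip — B and C already connected.
B-E (11): add. Components now {A,B,C,D,E} {F} {G}
D-E (12): skip — D and E already connected.
F-G (12): add. Components now {A,B,C,D,E} {F,G}
A-B (15): skip — A and B already connected.
A-C (15): skip — A and C already connected.
A-F (15): add. Components now {A,B,C,D,E,F,G}
MST edges: B-D, C-D, A-D, B-E, F-G, A-F; total weight 4+5+7+11+12+15 = 54.

54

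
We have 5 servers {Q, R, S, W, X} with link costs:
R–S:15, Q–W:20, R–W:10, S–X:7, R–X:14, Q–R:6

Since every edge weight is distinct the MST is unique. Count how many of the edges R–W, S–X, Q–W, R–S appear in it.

Sort edges by weight, then run Kruskal:
Q–R (6): add — endpoints in different components.
S–X (7): add — endpoints in different components.
R–W (10): add — endpoints in different components.
R–X (14): add — endpoints in different components.
MST edge set: {Q–R, S–X, R–W, R–X}.
Of the listed edges, {R–W, S–X} are in the MST → 2.

2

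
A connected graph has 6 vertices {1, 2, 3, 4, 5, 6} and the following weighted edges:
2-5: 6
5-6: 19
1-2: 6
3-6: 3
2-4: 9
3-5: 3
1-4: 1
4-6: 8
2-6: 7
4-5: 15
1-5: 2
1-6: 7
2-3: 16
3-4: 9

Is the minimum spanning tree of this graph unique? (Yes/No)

Kruskal's algorithm — process edges by increasing weight (ties by edge label):
1-4 (1): add. Components now {1,4} {2} {3} {5} {6}
1-5 (2): add. Components now {1,4,5} {2} {3} {6}
3-5 (3): add. Components now {1,3,4,5} {2} {6}
3-6 (3): add. Components now {1,3,4,5,6} {2}
1-2 (6): add. Components now {1,2,3,4,5,6}
Non-tree edge 2-5 has weight 6, equal to the heaviest edge on its tree cycle — swapping gives another MST of the same weight. Not unique.

No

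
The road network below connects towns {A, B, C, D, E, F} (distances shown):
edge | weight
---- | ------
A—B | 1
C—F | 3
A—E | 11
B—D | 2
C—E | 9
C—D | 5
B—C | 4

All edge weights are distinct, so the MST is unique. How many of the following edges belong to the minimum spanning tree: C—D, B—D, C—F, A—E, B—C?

Kruskal: consider edges lightest-first.
A—B (1): add. Components now {A,B} {C} {D} {E} {F}
B—D (2): add. Components now {A,B,D} {C} {E} {F}
C—F (3): add. Components now {A,B,D} {C,F} {E}
B—C (4): add. Components now {A,B,C,D,F} {E}
C—D (5): skip — C and D already connected.
C—E (9): add. Components now {A,B,C,D,E,F}
MST edge set: {A—B, B—D, C—F, B—C, C—E}.
Of the listed edges, {B—D, C—F, B—C} are in the MST → 3.

3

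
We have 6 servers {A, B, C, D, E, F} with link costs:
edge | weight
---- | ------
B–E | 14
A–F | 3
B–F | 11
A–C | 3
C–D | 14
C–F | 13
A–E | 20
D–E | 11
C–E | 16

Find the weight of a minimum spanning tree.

42

Sort edges by weight, then run Kruskal:
A–C (3): add. Components now {A,C} {B} {D} {E} {F}
A–F (3): add. Components now {A,C,F} {B} {D} {E}
B–F (11): add. Components now {A,B,C,F} {D} {E}
D–E (11): add. Components now {A,B,C,F} {D,E}
C–F (13): skip — C and F already connected.
B–E (14): add. Components now {A,B,C,D,E,F}
MST edges: A–C, A–F, B–F, D–E, B–E; total weight 3+3+11+11+14 = 42.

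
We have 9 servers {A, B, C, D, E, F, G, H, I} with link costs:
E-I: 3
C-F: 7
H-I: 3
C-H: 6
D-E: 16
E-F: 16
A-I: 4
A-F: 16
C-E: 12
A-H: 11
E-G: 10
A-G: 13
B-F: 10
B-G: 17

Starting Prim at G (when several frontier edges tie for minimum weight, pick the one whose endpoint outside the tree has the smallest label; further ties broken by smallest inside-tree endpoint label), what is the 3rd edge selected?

Grow the tree from G using Prim:
Step 1: frontier [E-G 10, A-G 13, B-G 17] → take E-G (10); add E.
Step 2: frontier [E-I 3, C-E 12, D-E 16, E-F 16, A-G 13, B-G 17] → take E-I (3); add I.
Step 3: frontier [C-E 12, D-E 16, E-F 16, A-G 13, B-G 17, H-I 3, A-I 4] → take H-I (3); add H.
Step 4: frontier [C-E 12, D-E 16, E-F 16, A-G 13, B-G 17, C-H 6, A-H 11, A-I 4] → take A-I (4); add A.
Step 5: frontier [A-F 16, C-E 12, D-E 16, E-F 16, B-G 17, C-H 6] → take C-H (6); add C.
Step 6: frontier [A-F 16, C-F 7, D-E 16, E-F 16, B-G 17] → take C-F (7); add F.
Step 7: frontier [D-E 16, B-F 10, B-G 17] → take B-F (10); add B.
Step 8: frontier [D-E 16] → take D-E (16); add D.
The 3rd edge added is H-I.

H-I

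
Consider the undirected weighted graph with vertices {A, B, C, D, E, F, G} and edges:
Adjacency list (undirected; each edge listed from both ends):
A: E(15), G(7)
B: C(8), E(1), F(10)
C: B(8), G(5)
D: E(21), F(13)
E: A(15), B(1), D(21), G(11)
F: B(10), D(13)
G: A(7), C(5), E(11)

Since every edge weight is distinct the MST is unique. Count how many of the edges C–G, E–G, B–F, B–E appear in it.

Sort edges by weight, then run Kruskal:
B–E (1): add — endpoints in different components.
C–G (5): add — endpoints in different components.
A–G (7): add — endpoints in different components.
B–C (8): add — endpoints in different components.
B–F (10): add — endpoints in different components.
E–G (11): skip — E and G already connected.
D–F (13): add — endpoints in different components.
MST edge set: {B–E, C–G, A–G, B–C, B–F, D–F}.
Of the listed edges, {C–G, B–F, B–E} are in the MST → 3.

3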